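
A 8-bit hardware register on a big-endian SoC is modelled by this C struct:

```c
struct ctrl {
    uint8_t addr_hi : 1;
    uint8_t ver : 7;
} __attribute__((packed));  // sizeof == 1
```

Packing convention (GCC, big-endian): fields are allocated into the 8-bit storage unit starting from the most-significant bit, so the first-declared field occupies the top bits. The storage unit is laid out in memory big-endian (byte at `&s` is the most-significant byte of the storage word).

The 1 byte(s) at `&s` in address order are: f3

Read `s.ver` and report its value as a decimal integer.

[0]=0xf3 (big-endian) → word 0xf3
addr_hi [7+:1] = (word>>7) & 0x1 = 1
ver [0+:7] = (word>>0) & 0x7f = 115  ←

115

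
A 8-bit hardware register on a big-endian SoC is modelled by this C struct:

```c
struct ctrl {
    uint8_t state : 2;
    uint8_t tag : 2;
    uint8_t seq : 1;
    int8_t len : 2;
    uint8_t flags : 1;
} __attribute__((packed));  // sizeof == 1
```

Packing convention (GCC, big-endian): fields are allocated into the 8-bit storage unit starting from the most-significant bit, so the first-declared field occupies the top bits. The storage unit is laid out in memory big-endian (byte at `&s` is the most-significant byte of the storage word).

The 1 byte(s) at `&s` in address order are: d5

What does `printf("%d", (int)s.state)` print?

3

[0]=0xd5 (big-endian) → word 0xd5
state:2 @ bit 6 → (0xd5>>6)&0x3 = 0x3  ←
tag:2 @ bit 4 → (0xd5>>4)&0x3 = 0x1
seq:1 @ bit 3 → (0xd5>>3)&0x1 = 0x0
len:2 @ bit 1 → (0xd5>>1)&0x3 = 0x2
flags:1 @ bit 0 → (0xd5>>0)&0x1 = 0x1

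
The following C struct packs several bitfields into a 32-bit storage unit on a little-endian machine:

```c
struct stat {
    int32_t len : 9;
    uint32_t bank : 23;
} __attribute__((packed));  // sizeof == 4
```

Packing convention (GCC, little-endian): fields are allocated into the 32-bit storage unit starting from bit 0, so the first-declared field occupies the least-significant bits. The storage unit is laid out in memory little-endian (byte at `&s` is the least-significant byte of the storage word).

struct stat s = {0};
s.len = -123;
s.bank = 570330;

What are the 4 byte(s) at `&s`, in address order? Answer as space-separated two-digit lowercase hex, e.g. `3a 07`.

85 b5 67 11

len (9b) val=-123 bits=0x185 at bit 0: 0x00000185
bank (23b) val=570330 bits=0x8b3da at bit 9: 0x1167b585
word = 0x1167b585 → little-endian bytes:
  [0]=0x85  [1]=0xb5  [2]=0x67  [3]=0x11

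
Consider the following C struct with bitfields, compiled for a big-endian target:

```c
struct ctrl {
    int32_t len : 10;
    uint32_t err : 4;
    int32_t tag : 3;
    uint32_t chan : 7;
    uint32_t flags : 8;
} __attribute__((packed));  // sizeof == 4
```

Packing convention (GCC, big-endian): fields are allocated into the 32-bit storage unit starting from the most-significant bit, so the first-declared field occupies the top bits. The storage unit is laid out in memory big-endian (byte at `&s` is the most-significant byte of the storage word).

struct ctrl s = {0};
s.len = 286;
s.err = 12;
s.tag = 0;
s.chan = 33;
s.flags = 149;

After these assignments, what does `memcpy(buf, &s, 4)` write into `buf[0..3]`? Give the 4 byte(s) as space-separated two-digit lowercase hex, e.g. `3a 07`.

len:10 = 286 → 0x11e << 22 → word 0x47800000
err:4 = 12 → 0xc << 18 → word 0x47b00000
tag:3 = 0 → 0x0 << 15 → word 0x47b00000
chan:7 = 33 → 0x21 << 8 → word 0x47b02100
flags:8 = 149 → 0x95 << 0 → word 0x47b02195
word = 0x47b02195 → big-endian bytes:
  [0]=0x47  [1]=0xb0  [2]=0x21  [3]=0x95

47 b0 21 95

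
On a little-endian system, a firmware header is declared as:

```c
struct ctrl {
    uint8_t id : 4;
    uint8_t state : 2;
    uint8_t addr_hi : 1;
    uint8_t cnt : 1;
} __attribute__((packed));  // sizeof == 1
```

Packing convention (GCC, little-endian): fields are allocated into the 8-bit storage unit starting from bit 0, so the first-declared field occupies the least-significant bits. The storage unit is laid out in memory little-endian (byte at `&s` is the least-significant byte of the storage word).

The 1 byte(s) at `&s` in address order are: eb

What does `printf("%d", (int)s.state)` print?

[0]=0xeb (little-endian) → word 0xeb
id [0+:4] = (word>>0) & 0xf = 11
state [4+:2] = (word>>4) & 0x3 = 2  ←
addr_hi [6+:1] = (word>>6) & 0x1 = 1
cnt [7+:1] = (word>>7) & 0x1 = 1

2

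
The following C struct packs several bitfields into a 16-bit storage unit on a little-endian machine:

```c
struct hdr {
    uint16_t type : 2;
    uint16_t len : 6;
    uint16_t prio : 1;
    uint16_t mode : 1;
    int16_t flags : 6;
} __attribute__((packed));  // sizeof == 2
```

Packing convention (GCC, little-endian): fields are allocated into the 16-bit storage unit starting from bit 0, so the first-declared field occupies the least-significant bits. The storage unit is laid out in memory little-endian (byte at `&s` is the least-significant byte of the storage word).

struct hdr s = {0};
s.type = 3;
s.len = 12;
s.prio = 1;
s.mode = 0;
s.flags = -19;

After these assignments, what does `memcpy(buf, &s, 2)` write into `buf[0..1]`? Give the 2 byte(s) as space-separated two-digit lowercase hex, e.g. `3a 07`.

33 b5

type:2 = 3 → 0x3 << 0 → word 0x0003
len:6 = 12 → 0xc << 2 → word 0x0033
prio:1 = 1 → 0x1 << 8 → word 0x0133
mode:1 = 0 → 0x0 << 9 → word 0x0133
flags:6 = -19 → 0x2d << 10 → word 0xb533
word = 0xb533 → little-endian bytes:
  [0]=0x33  [1]=0xb5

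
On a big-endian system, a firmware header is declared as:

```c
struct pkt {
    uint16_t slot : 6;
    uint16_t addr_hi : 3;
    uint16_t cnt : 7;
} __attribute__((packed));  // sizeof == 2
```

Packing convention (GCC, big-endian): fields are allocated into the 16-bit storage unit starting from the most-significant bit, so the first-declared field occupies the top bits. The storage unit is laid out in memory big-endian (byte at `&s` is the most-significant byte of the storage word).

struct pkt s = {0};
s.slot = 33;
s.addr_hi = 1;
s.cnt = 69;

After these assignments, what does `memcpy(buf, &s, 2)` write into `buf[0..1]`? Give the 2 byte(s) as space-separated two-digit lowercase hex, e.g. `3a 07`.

84 c5

slot (6b) val=33 bits=0x21 at bit 10: 0x8400
addr_hi (3b) val=1 bits=0x1 at bit 7: 0x8480
cnt (7b) val=69 bits=0x45 at bit 0: 0x84c5
word = 0x84c5 → big-endian bytes:
  [0]=0x84  [1]=0xc5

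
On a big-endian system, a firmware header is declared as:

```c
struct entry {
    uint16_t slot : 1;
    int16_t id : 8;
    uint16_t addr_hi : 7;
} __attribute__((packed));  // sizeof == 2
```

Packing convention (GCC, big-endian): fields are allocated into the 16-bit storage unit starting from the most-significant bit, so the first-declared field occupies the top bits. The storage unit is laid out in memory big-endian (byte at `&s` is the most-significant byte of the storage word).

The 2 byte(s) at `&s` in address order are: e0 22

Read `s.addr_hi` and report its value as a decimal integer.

34

[0]=0xe0 [1]=0x22 (big-endian) → word 0xe022
slot [15+:1] = (word>>15) & 0x1 = 1
id [7+:8] = (word>>7) & 0xff = 192
addr_hi [0+:7] = (word>>0) & 0x7f = 34  ←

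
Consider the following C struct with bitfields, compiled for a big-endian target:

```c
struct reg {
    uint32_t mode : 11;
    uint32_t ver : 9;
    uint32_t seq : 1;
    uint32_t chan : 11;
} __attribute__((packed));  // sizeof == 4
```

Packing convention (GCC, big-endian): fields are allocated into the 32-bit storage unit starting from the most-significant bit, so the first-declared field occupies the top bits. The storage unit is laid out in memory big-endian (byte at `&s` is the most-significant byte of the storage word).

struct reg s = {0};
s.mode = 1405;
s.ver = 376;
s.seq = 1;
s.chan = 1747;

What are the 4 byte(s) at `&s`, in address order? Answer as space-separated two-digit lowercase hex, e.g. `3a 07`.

af b7 8e d3

mode (11b) val=1405 bits=0x57d at bit 21: 0xafa00000
ver (9b) val=376 bits=0x178 at bit 12: 0xafb78000
seq (1b) val=1 bits=0x1 at bit 11: 0xafb78800
chan (11b) val=1747 bits=0x6d3 at bit 0: 0xafb78ed3
word = 0xafb78ed3 → big-endian bytes:
  [0]=0xaf  [1]=0xb7  [2]=0x8e  [3]=0xd3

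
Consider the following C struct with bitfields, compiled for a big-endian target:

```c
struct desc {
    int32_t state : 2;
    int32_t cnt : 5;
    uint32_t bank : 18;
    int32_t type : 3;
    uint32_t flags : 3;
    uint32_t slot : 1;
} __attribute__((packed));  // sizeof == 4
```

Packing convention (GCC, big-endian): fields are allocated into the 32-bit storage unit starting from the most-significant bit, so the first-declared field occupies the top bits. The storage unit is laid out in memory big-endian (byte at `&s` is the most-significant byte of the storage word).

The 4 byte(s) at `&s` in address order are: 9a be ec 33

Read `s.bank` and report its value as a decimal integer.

97752

[0]=0x9a [1]=0xbe [2]=0xec [3]=0x33 (big-endian) → word 0x9abeec33
state [30+:2] = (word>>30) & 0x3 = 2
cnt [25+:5] = (word>>25) & 0x1f = 13
bank [7+:18] = (word>>7) & 0x3ffff = 97752  ←
type [4+:3] = (word>>4) & 0x7 = 3
flags [1+:3] = (word>>1) & 0x7 = 1
slot [0+:1] = (word>>0) & 0x1 = 1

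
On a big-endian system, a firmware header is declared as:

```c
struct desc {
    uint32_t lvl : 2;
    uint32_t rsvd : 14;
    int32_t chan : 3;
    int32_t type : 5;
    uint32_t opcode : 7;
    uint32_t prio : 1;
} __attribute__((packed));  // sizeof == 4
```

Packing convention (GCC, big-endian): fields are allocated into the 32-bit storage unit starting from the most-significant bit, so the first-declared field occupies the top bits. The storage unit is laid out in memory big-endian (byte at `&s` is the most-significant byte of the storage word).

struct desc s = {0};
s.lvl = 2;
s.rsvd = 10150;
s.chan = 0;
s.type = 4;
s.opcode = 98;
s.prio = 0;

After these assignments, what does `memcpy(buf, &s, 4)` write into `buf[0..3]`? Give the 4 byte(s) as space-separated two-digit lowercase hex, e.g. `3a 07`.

lvl:2 = 2 → 0x2 << 30 → word 0x80000000
rsvd:14 = 10150 → 0x27a6 << 16 → word 0xa7a60000
chan:3 = 0 → 0x0 << 13 → word 0xa7a60000
type:5 = 4 → 0x4 << 8 → word 0xa7a60400
opcode:7 = 98 → 0x62 << 1 → word 0xa7a604c4
prio:1 = 0 → 0x0 << 0 → word 0xa7a604c4
word = 0xa7a604c4 → big-endian bytes:
  [0]=0xa7  [1]=0xa6  [2]=0x04  [3]=0xc4

a7 a6 04 c4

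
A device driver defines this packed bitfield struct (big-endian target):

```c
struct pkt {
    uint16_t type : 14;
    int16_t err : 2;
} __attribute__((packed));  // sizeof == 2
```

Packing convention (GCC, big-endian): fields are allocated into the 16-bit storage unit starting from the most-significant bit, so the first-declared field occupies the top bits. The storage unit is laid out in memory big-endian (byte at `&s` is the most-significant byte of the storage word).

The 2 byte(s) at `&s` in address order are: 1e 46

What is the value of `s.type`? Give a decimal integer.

[0]=0x1e [1]=0x46 (big-endian) → word 0x1e46
type [2+:14] = (word>>2) & 0x3fff = 1937  ←
err [0+:2] = (word>>0) & 0x3 = 2

1937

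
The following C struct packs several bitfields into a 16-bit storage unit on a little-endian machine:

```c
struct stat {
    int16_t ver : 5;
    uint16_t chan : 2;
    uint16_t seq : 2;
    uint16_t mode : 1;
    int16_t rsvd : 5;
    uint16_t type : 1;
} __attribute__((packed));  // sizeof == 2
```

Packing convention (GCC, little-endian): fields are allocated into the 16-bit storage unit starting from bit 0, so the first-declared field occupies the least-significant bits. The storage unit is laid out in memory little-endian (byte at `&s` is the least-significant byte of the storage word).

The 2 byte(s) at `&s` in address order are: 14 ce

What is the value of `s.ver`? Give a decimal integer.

[0]=0x14 [1]=0xce (little-endian) → word 0xce14
ver:5 @ bit 0 → (0xce14>>0)&0x1f = 0x14  ←
chan:2 @ bit 5 → (0xce14>>5)&0x3 = 0x0
seq:2 @ bit 7 → (0xce14>>7)&0x3 = 0x0
mode:1 @ bit 9 → (0xce14>>9)&0x1 = 0x1
rsvd:5 @ bit 10 → (0xce14>>10)&0x1f = 0x13
type:1 @ bit 15 → (0xce14>>15)&0x1 = 0x1
ver signed 5b, MSB=1: 20 - 32 = -12

-12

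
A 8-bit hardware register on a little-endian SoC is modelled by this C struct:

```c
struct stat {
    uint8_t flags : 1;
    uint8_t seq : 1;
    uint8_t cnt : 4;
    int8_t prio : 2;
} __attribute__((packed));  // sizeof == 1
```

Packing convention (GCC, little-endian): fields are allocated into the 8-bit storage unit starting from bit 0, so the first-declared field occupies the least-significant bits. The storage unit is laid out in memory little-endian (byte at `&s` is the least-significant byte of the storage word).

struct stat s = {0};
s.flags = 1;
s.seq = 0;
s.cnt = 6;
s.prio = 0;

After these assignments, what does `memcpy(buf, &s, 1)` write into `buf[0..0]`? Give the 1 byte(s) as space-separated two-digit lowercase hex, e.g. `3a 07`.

flags:1 = 1 → 0x1 << 0 → word 0x01
seq:1 = 0 → 0x0 << 1 → word 0x01
cnt:4 = 6 → 0x6 << 2 → word 0x19
prio:2 = 0 → 0x0 << 6 → word 0x19
word = 0x19 → little-endian bytes:
  [0]=0x19

19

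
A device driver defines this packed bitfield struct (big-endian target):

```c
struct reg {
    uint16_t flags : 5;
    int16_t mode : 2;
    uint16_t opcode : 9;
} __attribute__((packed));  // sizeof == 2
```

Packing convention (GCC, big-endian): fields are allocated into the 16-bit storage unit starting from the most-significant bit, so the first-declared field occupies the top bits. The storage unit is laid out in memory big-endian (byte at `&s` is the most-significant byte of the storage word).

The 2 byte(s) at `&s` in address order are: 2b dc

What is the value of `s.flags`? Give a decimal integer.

[0]=0x2b [1]=0xdc (big-endian) → word 0x2bdc
flags:5 @ bit 11 → (0x2bdc>>11)&0x1f = 0x5  ←
mode:2 @ bit 9 → (0x2bdc>>9)&0x3 = 0x1
opcode:9 @ bit 0 → (0x2bdc>>0)&0x1ff = 0x1dc

5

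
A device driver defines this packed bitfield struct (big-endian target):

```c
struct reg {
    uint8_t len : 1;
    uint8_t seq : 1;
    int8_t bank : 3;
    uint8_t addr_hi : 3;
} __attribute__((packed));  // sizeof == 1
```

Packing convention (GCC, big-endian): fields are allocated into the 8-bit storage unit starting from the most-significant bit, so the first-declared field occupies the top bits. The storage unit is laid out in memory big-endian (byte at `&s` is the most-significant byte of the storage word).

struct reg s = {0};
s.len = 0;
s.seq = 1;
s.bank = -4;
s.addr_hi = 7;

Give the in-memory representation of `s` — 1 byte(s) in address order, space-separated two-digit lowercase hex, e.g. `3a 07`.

67

len (1b) val=0 bits=0x0 at bit 7: 0x00
seq (1b) val=1 bits=0x1 at bit 6: 0x40
bank (3b) val=-4 bits=0x4 at bit 3: 0x60
addr_hi (3b) val=7 bits=0x7 at bit 0: 0x67
word = 0x67 → big-endian bytes:
  [0]=0x67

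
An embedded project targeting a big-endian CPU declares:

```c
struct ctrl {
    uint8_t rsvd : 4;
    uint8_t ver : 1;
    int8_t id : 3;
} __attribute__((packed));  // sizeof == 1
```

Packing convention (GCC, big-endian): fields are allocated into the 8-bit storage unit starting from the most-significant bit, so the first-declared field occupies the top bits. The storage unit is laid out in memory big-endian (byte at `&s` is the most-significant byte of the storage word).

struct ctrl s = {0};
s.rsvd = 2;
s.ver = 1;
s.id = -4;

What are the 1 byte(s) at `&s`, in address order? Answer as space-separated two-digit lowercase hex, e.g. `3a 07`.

rsvd (4b) val=2 bits=0x2 at bit 4: 0x20
ver (1b) val=1 bits=0x1 at bit 3: 0x28
id (3b) val=-4 bits=0x4 at bit 0: 0x2c
word = 0x2c → big-endian bytes:
  [0]=0x2c

2c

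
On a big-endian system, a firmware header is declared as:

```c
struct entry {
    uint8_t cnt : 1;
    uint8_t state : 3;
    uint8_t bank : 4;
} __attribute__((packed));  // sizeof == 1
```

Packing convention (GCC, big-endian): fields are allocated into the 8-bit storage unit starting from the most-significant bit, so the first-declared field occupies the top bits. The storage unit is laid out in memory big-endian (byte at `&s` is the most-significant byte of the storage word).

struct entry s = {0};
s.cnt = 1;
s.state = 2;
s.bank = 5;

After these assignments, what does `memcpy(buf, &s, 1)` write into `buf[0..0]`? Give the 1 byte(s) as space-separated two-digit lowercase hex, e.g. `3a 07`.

[7+:1] cnt=1 & 0x1 = 0x1; word=0x80
[4+:3] state=2 & 0x7 = 0x2; word=0xa0
[0+:4] bank=5 & 0xf = 0x5; word=0xa5
word = 0xa5 → big-endian bytes:
  [0]=0xa5

a5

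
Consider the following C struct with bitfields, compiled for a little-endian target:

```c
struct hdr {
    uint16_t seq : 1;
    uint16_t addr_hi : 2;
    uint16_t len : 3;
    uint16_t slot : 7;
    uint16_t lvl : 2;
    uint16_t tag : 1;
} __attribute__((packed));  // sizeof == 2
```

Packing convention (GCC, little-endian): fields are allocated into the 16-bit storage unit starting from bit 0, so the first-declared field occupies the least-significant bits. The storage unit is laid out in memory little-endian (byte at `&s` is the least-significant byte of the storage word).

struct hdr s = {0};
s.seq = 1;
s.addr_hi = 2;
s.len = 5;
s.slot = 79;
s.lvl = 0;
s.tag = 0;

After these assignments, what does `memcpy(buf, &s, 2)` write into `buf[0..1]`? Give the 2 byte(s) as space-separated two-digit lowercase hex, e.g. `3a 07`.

[0+:1] seq=1 & 0x1 = 0x1; word=0x0001
[1+:2] addr_hi=2 & 0x3 = 0x2; word=0x0005
[3+:3] len=5 & 0x7 = 0x5; word=0x002d
[6+:7] slot=79 & 0x7f = 0x4f; word=0x13ed
[13+:2] lvl=0 & 0x3 = 0x0; word=0x13ed
[15+:1] tag=0 & 0x1 = 0x0; word=0x13ed
word = 0x13ed → little-endian bytes:
  [0]=0xed  [1]=0x13

ed 13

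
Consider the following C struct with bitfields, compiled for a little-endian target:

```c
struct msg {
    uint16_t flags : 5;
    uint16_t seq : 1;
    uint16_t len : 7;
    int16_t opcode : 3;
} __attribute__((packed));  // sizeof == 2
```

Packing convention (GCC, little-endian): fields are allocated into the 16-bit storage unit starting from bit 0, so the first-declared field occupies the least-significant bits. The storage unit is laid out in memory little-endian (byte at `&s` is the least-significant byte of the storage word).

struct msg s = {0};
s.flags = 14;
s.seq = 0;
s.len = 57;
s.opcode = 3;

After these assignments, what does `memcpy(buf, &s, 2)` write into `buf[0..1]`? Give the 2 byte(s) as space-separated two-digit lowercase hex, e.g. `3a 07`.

flags (5b) val=14 bits=0xe at bit 0: 0x000e
seq (1b) val=0 bits=0x0 at bit 5: 0x000e
len (7b) val=57 bits=0x39 at bit 6: 0x0e4e
opcode (3b) val=3 bits=0x3 at bit 13: 0x6e4e
word = 0x6e4e → little-endian bytes:
  [0]=0x4e  [1]=0x6e

4e 6e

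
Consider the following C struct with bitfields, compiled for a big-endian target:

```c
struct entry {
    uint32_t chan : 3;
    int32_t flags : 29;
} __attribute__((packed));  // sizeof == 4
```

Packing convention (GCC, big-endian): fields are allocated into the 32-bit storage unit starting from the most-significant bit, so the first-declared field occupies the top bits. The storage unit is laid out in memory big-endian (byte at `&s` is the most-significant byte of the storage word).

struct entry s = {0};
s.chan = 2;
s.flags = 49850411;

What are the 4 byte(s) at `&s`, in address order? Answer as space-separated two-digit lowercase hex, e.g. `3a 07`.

42 f8 a8 2b

[29+:3] chan=2 & 0x7 = 0x2; word=0x40000000
[0+:29] flags=49850411 & 0x1fffffff = 0x2f8a82b; word=0x42f8a82b
word = 0x42f8a82b → big-endian bytes:
  [0]=0x42  [1]=0xf8  [2]=0xa8  [3]=0x2b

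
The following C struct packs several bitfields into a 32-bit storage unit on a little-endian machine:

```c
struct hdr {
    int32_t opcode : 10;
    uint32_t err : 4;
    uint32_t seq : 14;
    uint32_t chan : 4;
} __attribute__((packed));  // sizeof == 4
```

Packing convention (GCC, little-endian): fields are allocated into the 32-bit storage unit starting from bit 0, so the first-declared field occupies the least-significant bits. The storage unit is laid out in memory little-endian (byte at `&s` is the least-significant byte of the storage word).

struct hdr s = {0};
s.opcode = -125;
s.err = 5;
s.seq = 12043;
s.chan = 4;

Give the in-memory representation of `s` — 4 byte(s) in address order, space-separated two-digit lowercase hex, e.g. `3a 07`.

83 d7 c2 4b

opcode (10b) val=-125 bits=0x383 at bit 0: 0x00000383
err (4b) val=5 bits=0x5 at bit 10: 0x00001783
seq (14b) val=12043 bits=0x2f0b at bit 14: 0x0bc2d783
chan (4b) val=4 bits=0x4 at bit 28: 0x4bc2d783
word = 0x4bc2d783 → little-endian bytes:
  [0]=0x83  [1]=0xd7  [2]=0xc2  [3]=0x4b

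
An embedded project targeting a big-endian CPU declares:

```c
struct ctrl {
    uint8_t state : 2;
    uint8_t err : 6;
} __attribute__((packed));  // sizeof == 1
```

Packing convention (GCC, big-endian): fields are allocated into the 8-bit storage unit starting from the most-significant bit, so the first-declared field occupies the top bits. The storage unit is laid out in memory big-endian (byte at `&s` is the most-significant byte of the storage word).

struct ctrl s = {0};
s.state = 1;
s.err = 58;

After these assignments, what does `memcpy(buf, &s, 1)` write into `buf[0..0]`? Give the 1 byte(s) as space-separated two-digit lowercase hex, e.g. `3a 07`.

[6+:2] state=1 & 0x3 = 0x1; word=0x40
[0+:6] err=58 & 0x3f = 0x3a; word=0x7a
word = 0x7a → big-endian bytes:
  [0]=0x7a

7a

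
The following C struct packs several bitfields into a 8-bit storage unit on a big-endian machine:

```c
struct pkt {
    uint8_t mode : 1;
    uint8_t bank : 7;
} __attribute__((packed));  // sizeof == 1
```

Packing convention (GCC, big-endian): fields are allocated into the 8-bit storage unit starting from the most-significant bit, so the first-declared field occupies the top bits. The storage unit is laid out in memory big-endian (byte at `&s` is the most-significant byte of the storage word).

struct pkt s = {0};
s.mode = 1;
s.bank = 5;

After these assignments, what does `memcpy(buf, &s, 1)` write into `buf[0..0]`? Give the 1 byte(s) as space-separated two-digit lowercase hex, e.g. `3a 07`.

[7+:1] mode=1 & 0x1 = 0x1; word=0x80
[0+:7] bank=5 & 0x7f = 0x5; word=0x85
word = 0x85 → big-endian bytes:
  [0]=0x85

85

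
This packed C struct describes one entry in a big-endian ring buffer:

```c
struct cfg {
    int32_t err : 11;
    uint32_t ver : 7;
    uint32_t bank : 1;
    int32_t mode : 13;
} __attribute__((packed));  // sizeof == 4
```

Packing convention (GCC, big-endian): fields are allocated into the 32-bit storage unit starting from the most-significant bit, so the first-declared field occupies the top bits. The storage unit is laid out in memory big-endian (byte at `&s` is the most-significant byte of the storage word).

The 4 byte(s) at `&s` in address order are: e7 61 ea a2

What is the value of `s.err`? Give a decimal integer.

-197

[0]=0xe7 [1]=0x61 [2]=0xea [3]=0xa2 (big-endian) → word 0xe761eaa2
err:11 @ bit 21 → (0xe761eaa2>>21)&0x7ff = 0x73b  ←
ver:7 @ bit 14 → (0xe761eaa2>>14)&0x7f = 0x7
bank:1 @ bit 13 → (0xe761eaa2>>13)&0x1 = 0x1
mode:13 @ bit 0 → (0xe761eaa2>>0)&0x1fff = 0xaa2
err signed 11b, MSB=1: 1851 - 2048 = -197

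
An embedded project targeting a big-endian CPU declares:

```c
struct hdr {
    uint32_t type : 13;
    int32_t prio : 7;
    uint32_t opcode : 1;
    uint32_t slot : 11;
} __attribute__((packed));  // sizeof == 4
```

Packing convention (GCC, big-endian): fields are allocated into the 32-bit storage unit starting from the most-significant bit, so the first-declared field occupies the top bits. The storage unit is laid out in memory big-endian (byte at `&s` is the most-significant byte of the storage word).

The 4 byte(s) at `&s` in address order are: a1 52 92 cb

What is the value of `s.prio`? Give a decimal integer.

41

[0]=0xa1 [1]=0x52 [2]=0x92 [3]=0xcb (big-endian) → word 0xa15292cb
type [19+:13] = (word>>19) & 0x1fff = 5162
prio [12+:7] = (word>>12) & 0x7f = 41  ←
opcode [11+:1] = (word>>11) & 0x1 = 0
slot [0+:11] = (word>>0) & 0x7ff = 715
prio signed 7b, MSB=0: value = 41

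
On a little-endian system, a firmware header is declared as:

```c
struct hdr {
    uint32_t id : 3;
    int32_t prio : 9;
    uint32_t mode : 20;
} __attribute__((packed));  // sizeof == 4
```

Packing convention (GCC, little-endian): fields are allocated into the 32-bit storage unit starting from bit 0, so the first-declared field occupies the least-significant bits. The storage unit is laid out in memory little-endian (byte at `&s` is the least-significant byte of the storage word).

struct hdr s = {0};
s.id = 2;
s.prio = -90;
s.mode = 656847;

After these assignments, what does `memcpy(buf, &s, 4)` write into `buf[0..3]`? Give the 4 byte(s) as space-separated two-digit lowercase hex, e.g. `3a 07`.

id (3b) val=2 bits=0x2 at bit 0: 0x00000002
prio (9b) val=-90 bits=0x1a6 at bit 3: 0x00000d32
mode (20b) val=656847 bits=0xa05cf at bit 12: 0xa05cfd32
word = 0xa05cfd32 → little-endian bytes:
  [0]=0x32  [1]=0xfd  [2]=0x5c  [3]=0xa0

32 fd 5c a0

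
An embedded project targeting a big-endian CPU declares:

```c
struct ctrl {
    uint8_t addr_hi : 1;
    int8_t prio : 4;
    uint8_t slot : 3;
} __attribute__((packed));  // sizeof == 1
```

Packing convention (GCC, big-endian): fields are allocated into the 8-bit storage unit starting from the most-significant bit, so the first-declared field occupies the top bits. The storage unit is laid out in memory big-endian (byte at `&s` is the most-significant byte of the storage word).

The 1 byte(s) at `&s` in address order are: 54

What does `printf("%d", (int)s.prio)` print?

-6

[0]=0x54 (big-endian) → word 0x54
addr_hi:1 @ bit 7 → (0x54>>7)&0x1 = 0x0
prio:4 @ bit 3 → (0x54>>3)&0xf = 0xa  ←
slot:3 @ bit 0 → (0x54>>0)&0x7 = 0x4
prio signed 4b, MSB=1: 10 - 16 = -6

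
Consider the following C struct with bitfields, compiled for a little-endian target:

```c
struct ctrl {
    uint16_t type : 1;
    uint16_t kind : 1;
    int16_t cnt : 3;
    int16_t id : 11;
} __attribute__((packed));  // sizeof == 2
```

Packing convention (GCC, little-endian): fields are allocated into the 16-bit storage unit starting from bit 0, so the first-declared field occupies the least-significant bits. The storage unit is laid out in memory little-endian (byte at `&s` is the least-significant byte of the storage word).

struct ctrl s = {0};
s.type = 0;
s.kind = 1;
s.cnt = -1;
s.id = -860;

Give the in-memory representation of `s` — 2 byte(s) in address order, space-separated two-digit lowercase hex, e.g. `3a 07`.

9e 94

type (1b) val=0 bits=0x0 at bit 0: 0x0000
kind (1b) val=1 bits=0x1 at bit 1: 0x0002
cnt (3b) val=-1 bits=0x7 at bit 2: 0x001e
id (11b) val=-860 bits=0x4a4 at bit 5: 0x949e
word = 0x949e → little-endian bytes:
  [0]=0x9e  [1]=0x94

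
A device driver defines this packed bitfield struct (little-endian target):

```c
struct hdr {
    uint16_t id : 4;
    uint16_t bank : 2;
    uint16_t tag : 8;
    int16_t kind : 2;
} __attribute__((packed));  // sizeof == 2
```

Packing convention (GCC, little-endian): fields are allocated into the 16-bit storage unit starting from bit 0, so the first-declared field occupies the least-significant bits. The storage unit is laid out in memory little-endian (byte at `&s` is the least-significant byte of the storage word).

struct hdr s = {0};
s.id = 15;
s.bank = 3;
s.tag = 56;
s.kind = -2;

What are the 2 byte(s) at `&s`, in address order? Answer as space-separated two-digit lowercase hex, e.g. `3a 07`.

[0+:4] id=15 & 0xf = 0xf; word=0x000f
[4+:2] bank=3 & 0x3 = 0x3; word=0x003f
[6+:8] tag=56 & 0xff = 0x38; word=0x0e3f
[14+:2] kind=-2 & 0x3 = 0x2; word=0x8e3f
word = 0x8e3f → little-endian bytes:
  [0]=0x3f  [1]=0x8e

3f 8e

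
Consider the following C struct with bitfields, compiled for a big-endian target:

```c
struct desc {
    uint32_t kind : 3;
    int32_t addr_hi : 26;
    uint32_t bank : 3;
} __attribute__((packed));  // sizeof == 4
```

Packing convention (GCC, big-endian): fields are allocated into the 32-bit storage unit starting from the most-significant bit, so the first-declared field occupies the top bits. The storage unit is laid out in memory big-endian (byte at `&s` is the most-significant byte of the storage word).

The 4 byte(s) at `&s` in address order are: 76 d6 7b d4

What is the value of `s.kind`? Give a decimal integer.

3

[0]=0x76 [1]=0xd6 [2]=0x7b [3]=0xd4 (big-endian) → word 0x76d67bd4
kind:3 @ bit 29 → (0x76d67bd4>>29)&0x7 = 0x3  ←
addr_hi:26 @ bit 3 → (0x76d67bd4>>3)&0x3ffffff = 0x2dacf7a
bank:3 @ bit 0 → (0x76d67bd4>>0)&0x7 = 0x4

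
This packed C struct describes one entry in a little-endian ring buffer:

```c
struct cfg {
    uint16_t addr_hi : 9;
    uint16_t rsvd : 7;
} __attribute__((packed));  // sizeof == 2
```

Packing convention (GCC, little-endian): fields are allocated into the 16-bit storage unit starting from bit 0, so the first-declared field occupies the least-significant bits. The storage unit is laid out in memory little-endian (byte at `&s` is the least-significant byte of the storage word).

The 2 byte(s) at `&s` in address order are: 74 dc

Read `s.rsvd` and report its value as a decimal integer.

[0]=0x74 [1]=0xdc (little-endian) → word 0xdc74
addr_hi:9 @ bit 0 → (0xdc74>>0)&0x1ff = 0x74
rsvd:7 @ bit 9 → (0xdc74>>9)&0x7f = 0x6e  ←

110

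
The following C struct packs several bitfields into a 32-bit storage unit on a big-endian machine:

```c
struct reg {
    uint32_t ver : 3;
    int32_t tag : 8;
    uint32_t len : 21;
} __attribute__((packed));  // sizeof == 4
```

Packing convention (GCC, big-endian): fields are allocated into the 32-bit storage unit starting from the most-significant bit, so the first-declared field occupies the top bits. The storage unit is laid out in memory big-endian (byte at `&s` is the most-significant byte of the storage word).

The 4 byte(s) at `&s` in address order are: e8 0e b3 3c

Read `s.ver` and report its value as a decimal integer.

[0]=0xe8 [1]=0x0e [2]=0xb3 [3]=0x3c (big-endian) → word 0xe80eb33c
ver [29+:3] = (word>>29) & 0x7 = 7  ←
tag [21+:8] = (word>>21) & 0xff = 64
len [0+:21] = (word>>0) & 0x1fffff = 963388

7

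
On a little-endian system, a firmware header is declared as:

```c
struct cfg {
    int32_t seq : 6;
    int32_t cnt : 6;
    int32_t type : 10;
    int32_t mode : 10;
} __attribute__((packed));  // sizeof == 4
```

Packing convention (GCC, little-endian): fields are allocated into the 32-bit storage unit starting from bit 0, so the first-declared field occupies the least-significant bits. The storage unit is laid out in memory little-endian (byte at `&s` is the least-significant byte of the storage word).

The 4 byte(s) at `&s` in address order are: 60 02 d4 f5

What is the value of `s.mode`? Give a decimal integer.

[0]=0x60 [1]=0x02 [2]=0xd4 [3]=0xf5 (little-endian) → word 0xf5d40260
seq [0+:6] = (word>>0) & 0x3f = 32
cnt [6+:6] = (word>>6) & 0x3f = 9
type [12+:10] = (word>>12) & 0x3ff = 320
mode [22+:10] = (word>>22) & 0x3ff = 983  ←
mode signed 10b, MSB=1: 983 - 1024 = -41

-41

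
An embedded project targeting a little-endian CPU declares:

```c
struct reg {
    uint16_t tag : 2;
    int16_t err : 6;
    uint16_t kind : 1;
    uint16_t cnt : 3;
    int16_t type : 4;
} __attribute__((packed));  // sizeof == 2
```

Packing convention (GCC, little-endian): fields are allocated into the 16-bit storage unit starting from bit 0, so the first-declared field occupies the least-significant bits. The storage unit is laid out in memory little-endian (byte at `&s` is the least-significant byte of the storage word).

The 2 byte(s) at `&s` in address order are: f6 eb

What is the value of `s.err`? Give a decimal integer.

-3

[0]=0xf6 [1]=0xeb (little-endian) → word 0xebf6
tag:2 @ bit 0 → (0xebf6>>0)&0x3 = 0x2
err:6 @ bit 2 → (0xebf6>>2)&0x3f = 0x3d  ←
kind:1 @ bit 8 → (0xebf6>>8)&0x1 = 0x1
cnt:3 @ bit 9 → (0xebf6>>9)&0x7 = 0x5
type:4 @ bit 12 → (0xebf6>>12)&0xf = 0xe
err signed 6b, MSB=1: 61 - 64 = -3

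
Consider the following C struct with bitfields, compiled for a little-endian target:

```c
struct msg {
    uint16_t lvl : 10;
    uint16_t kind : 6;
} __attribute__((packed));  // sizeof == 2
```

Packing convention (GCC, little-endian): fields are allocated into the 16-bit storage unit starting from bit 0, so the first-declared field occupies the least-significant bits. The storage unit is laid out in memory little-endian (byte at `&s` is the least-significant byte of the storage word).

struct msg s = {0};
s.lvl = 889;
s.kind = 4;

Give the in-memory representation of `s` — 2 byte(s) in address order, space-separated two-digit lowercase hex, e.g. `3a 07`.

[0+:10] lvl=889 & 0x3ff = 0x379; word=0x0379
[10+:6] kind=4 & 0x3f = 0x4; word=0x1379
word = 0x1379 → little-endian bytes:
  [0]=0x79  [1]=0x13

79 13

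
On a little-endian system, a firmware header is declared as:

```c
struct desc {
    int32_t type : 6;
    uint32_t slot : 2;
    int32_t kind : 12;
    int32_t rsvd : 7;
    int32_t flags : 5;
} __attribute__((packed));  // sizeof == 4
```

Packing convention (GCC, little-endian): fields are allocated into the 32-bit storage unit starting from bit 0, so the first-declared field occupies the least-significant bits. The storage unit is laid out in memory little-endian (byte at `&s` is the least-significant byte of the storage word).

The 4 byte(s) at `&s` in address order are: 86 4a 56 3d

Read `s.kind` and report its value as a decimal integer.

1610

[0]=0x86 [1]=0x4a [2]=0x56 [3]=0x3d (little-endian) → word 0x3d564a86
type:6 @ bit 0 → (0x3d564a86>>0)&0x3f = 0x6
slot:2 @ bit 6 → (0x3d564a86>>6)&0x3 = 0x2
kind:12 @ bit 8 → (0x3d564a86>>8)&0xfff = 0x64a  ←
rsvd:7 @ bit 20 → (0x3d564a86>>20)&0x7f = 0x55
flags:5 @ bit 27 → (0x3d564a86>>27)&0x1f = 0x7
kind signed 12b, MSB=0: value = 1610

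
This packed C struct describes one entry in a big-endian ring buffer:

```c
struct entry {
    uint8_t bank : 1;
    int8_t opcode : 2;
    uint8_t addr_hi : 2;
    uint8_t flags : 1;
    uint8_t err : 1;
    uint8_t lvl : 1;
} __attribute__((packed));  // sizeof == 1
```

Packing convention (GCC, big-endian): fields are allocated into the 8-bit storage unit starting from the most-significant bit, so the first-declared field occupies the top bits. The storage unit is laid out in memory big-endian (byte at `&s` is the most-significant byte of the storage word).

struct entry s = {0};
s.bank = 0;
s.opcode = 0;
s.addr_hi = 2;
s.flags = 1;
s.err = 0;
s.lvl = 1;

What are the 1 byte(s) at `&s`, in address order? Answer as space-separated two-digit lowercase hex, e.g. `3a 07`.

15

bank:1 = 0 → 0x0 << 7 → word 0x00
opcode:2 = 0 → 0x0 << 5 → word 0x00
addr_hi:2 = 2 → 0x2 << 3 → word 0x10
flags:1 = 1 → 0x1 << 2 → word 0x14
err:1 = 0 → 0x0 << 1 → word 0x14
lvl:1 = 1 → 0x1 << 0 → word 0x15
word = 0x15 → big-endian bytes:
  [0]=0x15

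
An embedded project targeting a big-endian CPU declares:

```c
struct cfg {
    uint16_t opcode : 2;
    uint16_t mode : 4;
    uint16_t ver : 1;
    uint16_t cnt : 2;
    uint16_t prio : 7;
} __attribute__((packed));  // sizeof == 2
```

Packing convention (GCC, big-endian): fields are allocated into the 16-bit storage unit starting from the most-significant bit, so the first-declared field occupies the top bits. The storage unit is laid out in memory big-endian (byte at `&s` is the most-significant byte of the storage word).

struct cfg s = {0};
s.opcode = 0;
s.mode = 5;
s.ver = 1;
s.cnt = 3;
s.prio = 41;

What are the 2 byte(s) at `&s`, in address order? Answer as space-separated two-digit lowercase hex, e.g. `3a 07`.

opcode (2b) val=0 bits=0x0 at bit 14: 0x0000
mode (4b) val=5 bits=0x5 at bit 10: 0x1400
ver (1b) val=1 bits=0x1 at bit 9: 0x1600
cnt (2b) val=3 bits=0x3 at bit 7: 0x1780
prio (7b) val=41 bits=0x29 at bit 0: 0x17a9
word = 0x17a9 → big-endian bytes:
  [0]=0x17  [1]=0xa9

17 a9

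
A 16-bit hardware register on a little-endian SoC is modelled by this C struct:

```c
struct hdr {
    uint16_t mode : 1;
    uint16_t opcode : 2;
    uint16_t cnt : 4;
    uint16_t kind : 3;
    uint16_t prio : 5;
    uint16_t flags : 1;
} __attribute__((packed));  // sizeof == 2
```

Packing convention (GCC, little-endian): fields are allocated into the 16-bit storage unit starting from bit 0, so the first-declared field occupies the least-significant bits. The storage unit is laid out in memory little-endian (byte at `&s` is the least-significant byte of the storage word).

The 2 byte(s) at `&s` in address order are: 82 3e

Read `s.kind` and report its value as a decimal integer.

[0]=0x82 [1]=0x3e (little-endian) → word 0x3e82
mode:1 @ bit 0 → (0x3e82>>0)&0x1 = 0x0
opcode:2 @ bit 1 → (0x3e82>>1)&0x3 = 0x1
cnt:4 @ bit 3 → (0x3e82>>3)&0xf = 0x0
kind:3 @ bit 7 → (0x3e82>>7)&0x7 = 0x5  ←
prio:5 @ bit 10 → (0x3e82>>10)&0x1f = 0xf
flags:1 @ bit 15 → (0x3e82>>15)&0x1 = 0x0

5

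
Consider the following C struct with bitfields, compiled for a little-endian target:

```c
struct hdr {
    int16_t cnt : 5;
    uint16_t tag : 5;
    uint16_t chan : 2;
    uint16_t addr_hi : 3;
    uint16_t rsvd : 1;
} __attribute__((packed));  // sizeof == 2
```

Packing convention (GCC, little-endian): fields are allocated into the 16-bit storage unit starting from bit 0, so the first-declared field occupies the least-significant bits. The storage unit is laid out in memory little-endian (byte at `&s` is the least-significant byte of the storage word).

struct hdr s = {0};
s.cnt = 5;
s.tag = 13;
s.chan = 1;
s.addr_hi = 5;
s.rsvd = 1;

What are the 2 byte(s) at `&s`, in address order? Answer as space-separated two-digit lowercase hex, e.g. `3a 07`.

a5 d5

cnt:5 = 5 → 0x5 << 0 → word 0x0005
tag:5 = 13 → 0xd << 5 → word 0x01a5
chan:2 = 1 → 0x1 << 10 → word 0x05a5
addr_hi:3 = 5 → 0x5 << 12 → word 0x55a5
rsvd:1 = 1 → 0x1 << 15 → word 0xd5a5
word = 0xd5a5 → little-endian bytes:
  [0]=0xa5  [1]=0xd5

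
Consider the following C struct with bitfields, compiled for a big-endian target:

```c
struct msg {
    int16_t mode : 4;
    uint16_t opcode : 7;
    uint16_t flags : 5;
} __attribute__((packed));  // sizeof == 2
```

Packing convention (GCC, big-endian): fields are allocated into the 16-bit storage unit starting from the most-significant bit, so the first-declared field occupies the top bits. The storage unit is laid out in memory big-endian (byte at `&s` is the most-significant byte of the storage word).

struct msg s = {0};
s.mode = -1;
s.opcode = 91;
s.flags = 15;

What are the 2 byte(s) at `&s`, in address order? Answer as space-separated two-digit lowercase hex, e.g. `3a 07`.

fb 6f

mode (4b) val=-1 bits=0xf at bit 12: 0xf000
opcode (7b) val=91 bits=0x5b at bit 5: 0xfb60
flags (5b) val=15 bits=0xf at bit 0: 0xfb6f
word = 0xfb6f → big-endian bytes:
  [0]=0xfb  [1]=0x6f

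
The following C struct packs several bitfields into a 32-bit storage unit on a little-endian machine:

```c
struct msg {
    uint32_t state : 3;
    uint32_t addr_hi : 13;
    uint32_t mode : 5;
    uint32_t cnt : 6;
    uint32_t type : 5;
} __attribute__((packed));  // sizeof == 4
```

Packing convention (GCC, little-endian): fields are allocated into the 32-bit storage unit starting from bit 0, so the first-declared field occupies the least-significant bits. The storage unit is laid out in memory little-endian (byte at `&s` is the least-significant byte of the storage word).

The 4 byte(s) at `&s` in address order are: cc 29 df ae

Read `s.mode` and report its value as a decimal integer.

31

[0]=0xcc [1]=0x29 [2]=0xdf [3]=0xae (little-endian) → word 0xaedf29cc
state [0+:3] = (word>>0) & 0x7 = 4
addr_hi [3+:13] = (word>>3) & 0x1fff = 1337
mode [16+:5] = (word>>16) & 0x1f = 31  ←
cnt [21+:6] = (word>>21) & 0x3f = 54
type [27+:5] = (word>>27) & 0x1f = 21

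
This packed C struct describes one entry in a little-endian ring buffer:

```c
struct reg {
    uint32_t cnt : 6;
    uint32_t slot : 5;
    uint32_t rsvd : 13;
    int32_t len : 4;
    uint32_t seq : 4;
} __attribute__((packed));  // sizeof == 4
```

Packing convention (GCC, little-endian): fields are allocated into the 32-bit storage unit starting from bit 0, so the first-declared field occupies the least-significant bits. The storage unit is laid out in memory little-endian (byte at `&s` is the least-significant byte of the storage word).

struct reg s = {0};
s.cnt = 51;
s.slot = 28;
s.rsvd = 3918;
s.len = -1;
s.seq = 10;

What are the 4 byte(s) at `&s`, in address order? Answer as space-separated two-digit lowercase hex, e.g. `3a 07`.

33 77 7a af

cnt (6b) val=51 bits=0x33 at bit 0: 0x00000033
slot (5b) val=28 bits=0x1c at bit 6: 0x00000733
rsvd (13b) val=3918 bits=0xf4e at bit 11: 0x007a7733
len (4b) val=-1 bits=0xf at bit 24: 0x0f7a7733
seq (4b) val=10 bits=0xa at bit 28: 0xaf7a7733
word = 0xaf7a7733 → little-endian bytes:
  [0]=0x33  [1]=0x77  [2]=0x7a  [3]=0xaf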